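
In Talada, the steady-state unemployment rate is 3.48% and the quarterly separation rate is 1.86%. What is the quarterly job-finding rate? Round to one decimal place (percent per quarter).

From u* = s/(s+f): f = s·(1−u)/u.
f = 1.86 × (1 − 0.0348) / 0.0348 = 1.7953 / 0.0348 ≈ 51.6% per quarter.

Job-finding rate ≈ 51.6% per quarter.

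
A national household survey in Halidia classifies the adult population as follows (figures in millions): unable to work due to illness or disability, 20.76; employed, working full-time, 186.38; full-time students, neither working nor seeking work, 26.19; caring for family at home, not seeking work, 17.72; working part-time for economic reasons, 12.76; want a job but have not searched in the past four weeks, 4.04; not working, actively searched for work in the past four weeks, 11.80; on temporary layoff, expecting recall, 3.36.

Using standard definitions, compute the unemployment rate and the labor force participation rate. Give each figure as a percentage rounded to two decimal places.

Unemployment rate ≈ 7.07%; labor force participation rate ≈ 75.72%.

Employed = 186.38 + 12.76 = 199.14 million (anyone who worked, including part-time for economic reasons, counts as employed).
Unemployed = 11.80 + 3.36 = 15.16 million (jobless and actively searching, or on temporary layoff).
Labor force = 199.14 + 15.16 = 214.30 million.
Not in labor force = 20.76 + 26.19 + 17.72 + 4.04 = 68.71 million (those not working and not actively searching are outside the labor force — including those who want a job but have given up searching).
Civilian working-age population = 214.30 + 68.71 = 283.01 million.
Unemployment rate = 15.16 / 214.30 = 7.07%.
Labor force participation rate = 214.30 / 283.01 = 75.72%.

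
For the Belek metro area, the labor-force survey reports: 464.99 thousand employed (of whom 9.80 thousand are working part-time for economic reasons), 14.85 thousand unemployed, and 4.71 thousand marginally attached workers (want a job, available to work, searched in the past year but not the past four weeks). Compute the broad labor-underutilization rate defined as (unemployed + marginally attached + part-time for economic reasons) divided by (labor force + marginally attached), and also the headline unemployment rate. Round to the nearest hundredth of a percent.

Broad underutilization rate ≈ 6.06%; headline unemployment rate ≈ 3.09%.

Labor force = 464.99 + 14.85 = 479.84 thousand.
Numerator = 14.85 + 4.71 + 9.80 = 29.36 thousand.
Denominator = 479.84 + 4.71 = 484.55 thousand.
Broad rate = 29.36 / 484.55 = 6.06%.
Headline unemployment rate = 14.85 / 479.84 = 3.09%.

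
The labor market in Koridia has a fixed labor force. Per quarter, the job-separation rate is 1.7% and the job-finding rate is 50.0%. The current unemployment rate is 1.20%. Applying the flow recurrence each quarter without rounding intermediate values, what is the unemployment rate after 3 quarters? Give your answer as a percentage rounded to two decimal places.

With a fixed labor force, u_{t+1} = u_t + s·(1−u_t) − f·u_t = u_t·(1−s−f) + s.
Here 1−s−f = 0.483 and s = 0.017.
u_1 = 0.012000 × 0.483 + 0.017 = 0.022796.
u_2 = 0.022796 × 0.483 + 0.017 = 0.028010.
u_3 = 0.028010 × 0.483 + 0.017 = 0.030529.

Unemployment rate after three quarters ≈ 3.05%.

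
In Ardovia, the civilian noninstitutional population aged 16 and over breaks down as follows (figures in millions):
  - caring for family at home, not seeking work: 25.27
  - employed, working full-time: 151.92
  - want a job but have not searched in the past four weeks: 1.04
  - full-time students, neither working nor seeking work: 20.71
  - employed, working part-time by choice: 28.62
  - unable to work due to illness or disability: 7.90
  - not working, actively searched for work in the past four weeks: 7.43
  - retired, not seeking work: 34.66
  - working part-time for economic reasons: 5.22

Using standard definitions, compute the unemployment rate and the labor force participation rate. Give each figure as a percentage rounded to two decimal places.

Employed = 151.92 + 28.62 + 5.22 = 185.76 million (anyone who worked, including part-time for economic reasons, counts as employed).
Unemployed = 7.43 million.
Labor force = 185.76 + 7.43 = 193.19 million.
Not in labor force = 25.27 + 1.04 + 20.71 + 7.90 + 34.66 = 89.58 million (those not working and not actively searching are outside the labor force — including those who want a job but have given up searching).
Civilian working-age population = 193.19 + 89.58 = 282.77 million.
Unemployment rate = 7.43 / 193.19 = 3.85%.
Labor force participation rate = 193.19 / 282.77 = 68.32%.

Unemployment rate ≈ 3.85%; labor force participation rate ≈ 68.32%.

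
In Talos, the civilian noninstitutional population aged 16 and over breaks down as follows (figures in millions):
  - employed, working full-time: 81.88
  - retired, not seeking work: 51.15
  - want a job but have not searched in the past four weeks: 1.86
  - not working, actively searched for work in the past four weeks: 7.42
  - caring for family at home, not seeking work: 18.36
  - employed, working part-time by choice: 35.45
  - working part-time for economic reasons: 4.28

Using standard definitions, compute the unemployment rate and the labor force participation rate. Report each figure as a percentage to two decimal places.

Unemployment rate ≈ 5.75%; labor force participation rate ≈ 64.39%.

Employed = 81.88 + 35.45 + 4.28 = 121.61 million (anyone who worked, including part-time for economic reasons, counts as employed).
Unemployed = 7.42 million.
Labor force = 121.61 + 7.42 = 129.03 million.
Not in labor force = 51.15 + 1.86 + 18.36 = 71.37 million (those not working and not actively searching are outside the labor force — including those who want a job but have given up searching).
Civilian working-age population = 129.03 + 71.37 = 200.40 million.
Unemployment rate = 7.42 / 129.03 = 5.75%.
Labor force participation rate = 129.03 / 200.40 = 64.39%.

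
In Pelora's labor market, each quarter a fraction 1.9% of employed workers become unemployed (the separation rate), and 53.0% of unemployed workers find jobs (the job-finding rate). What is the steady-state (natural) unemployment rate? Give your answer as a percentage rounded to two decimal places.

Steady-state unemployment rate ≈ 3.46%.

At steady state the flows balance: s·E = f·U, so U/(E+U) = s/(s+f).
u* = 1.9 / (1.9 + 53.0) = 1.9 / 54.90 = 3.46%.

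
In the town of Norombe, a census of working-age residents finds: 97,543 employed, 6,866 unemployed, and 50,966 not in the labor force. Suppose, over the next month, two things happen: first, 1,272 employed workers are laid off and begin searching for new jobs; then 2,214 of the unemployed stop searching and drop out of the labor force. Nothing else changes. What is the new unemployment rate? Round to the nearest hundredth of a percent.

Initially, labor force = 97,543 + 6,866 = 104,409, so u = 6,866/104,409 = 6.58%.
After the first change, employed falls and unemployed rises by 1,272; labor force unchanged → E = 96,271, U = 8,138, labor force = 104,409.
After the second change, unemployed and labor force both fall by 2,214 → E = 96,271, U = 5,924, labor force = 102,195.
New unemployment rate = 5,924 / 102,195 = 5.80%.

New unemployment rate ≈ 5.80%.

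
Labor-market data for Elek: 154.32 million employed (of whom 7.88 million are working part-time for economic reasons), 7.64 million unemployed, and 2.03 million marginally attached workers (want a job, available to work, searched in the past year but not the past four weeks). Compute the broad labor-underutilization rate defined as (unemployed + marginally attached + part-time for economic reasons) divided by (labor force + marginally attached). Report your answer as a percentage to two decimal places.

Broad underutilization rate ≈ 10.70%.

Labor force = 154.32 + 7.64 = 161.96 million.
Numerator = 7.64 + 2.03 + 7.88 = 17.55 million.
Denominator = 161.96 + 2.03 = 163.99 million.
Broad rate = 17.55 / 163.99 = 10.70%.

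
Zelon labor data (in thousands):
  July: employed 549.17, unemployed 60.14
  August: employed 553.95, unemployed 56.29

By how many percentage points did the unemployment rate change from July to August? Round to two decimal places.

The unemployment rate changed by −0.65 percentage points.

July: labor force = 549.17 + 60.14 = 609.31; u = 60.14/609.31 = 9.87%.
August: labor force = 553.95 + 56.29 = 610.24; u = 56.29/610.24 = 9.22%.
Change = 9.22% − 9.87% = −0.65 pp.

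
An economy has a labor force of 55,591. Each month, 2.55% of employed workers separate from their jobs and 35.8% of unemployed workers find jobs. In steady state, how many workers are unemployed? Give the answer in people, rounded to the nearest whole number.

Steady-state unemployment rate u* = s/(s+f) = 2.55/(2.55+35.8) = 0.066493.
Unemployed = u* × labor force = 0.066493 × 55,591 ≈ 3,696.

About 3,696 are unemployed in steady state.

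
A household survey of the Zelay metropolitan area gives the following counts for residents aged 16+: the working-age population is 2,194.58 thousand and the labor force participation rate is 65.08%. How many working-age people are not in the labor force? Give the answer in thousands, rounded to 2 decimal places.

About 766.35 thousand are not in the labor force.

Share not in the labor force = 1 − 0.6508 = 0.3492.
Not in labor force = 0.3492 × 2,194.58 ≈ 766.35 thousand.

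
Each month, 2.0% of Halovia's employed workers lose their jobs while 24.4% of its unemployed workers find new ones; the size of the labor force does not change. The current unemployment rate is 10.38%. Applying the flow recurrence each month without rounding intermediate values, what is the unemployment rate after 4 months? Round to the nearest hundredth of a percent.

With a fixed labor force, u_{t+1} = u_t + s·(1−u_t) − f·u_t = u_t·(1−s−f) + s.
Here 1−s−f = 0.736 and s = 0.020.
u_1 = 0.103800 × 0.736 + 0.020 = 0.096397.
u_2 = 0.096397 × 0.736 + 0.020 = 0.090948.
u_3 = 0.090948 × 0.736 + 0.020 = 0.086938.
u_4 = 0.086938 × 0.736 + 0.020 = 0.083986.

Unemployment rate after four months ≈ 8.40%.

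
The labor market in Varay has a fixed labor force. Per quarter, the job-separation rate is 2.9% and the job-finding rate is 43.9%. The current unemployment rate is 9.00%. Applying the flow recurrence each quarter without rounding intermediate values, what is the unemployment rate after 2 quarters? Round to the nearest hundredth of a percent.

Unemployment rate after two quarters ≈ 6.99%.

With a fixed labor force, u_{t+1} = u_t + s·(1−u_t) − f·u_t = u_t·(1−s−f) + s.
Here 1−s−f = 0.532 and s = 0.029.
u_1 = 0.090000 × 0.532 + 0.029 = 0.076880.
u_2 = 0.076880 × 0.532 + 0.029 = 0.069900.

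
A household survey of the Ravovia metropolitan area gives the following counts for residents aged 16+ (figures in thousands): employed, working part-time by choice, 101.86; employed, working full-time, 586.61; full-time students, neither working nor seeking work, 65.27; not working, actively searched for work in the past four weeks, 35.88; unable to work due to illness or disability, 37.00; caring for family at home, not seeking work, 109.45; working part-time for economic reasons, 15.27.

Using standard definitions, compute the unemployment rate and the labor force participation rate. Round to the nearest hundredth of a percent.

Employed = 101.86 + 586.61 + 15.27 = 703.74 thousand (anyone who worked, including part-time for economic reasons, counts as employed).
Unemployed = 35.88 thousand.
Labor force = 703.74 + 35.88 = 739.62 thousand.
Not in labor force = 65.27 + 37.00 + 109.45 = 211.72 thousand (those not working and not actively searching are outside the labor force).
Civilian working-age population = 739.62 + 211.72 = 951.34 thousand.
Unemployment rate = 35.88 / 739.62 = 4.85%.
Labor force participation rate = 739.62 / 951.34 = 77.75%.

Unemployment rate ≈ 4.85%; labor force participation rate ≈ 77.75%.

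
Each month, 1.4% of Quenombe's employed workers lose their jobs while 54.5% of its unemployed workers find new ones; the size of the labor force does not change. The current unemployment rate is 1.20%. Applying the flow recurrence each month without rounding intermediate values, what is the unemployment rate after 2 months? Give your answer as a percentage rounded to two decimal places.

Unemployment rate after two months ≈ 2.25%.

With a fixed labor force, u_{t+1} = u_t + s·(1−u_t) − f·u_t = u_t·(1−s−f) + s.
Here 1−s−f = 0.441 and s = 0.014.
u_1 = 0.012000 × 0.441 + 0.014 = 0.019292.
u_2 = 0.019292 × 0.441 + 0.014 = 0.022508.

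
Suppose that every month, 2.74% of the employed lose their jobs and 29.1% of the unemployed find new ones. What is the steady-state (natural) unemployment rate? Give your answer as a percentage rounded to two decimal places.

Steady-state unemployment rate ≈ 8.61%.

At steady state the flows balance: s·E = f·U, so U/(E+U) = s/(s+f).
u* = 2.74 / (2.74 + 29.1) = 2.74 / 31.84 = 8.61%.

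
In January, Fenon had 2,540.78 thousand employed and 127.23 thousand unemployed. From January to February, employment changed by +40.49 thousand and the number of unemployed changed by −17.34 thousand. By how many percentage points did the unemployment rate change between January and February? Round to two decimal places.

The unemployment rate changed by −0.69 percentage points.

January: labor force = 2,540.78 + 127.23 = 2,668.01; u = 127.23/2,668.01 = 4.77%.
February: labor force = 2,581.27 + 109.89 = 2,691.16; u = 109.89/2,691.16 = 4.08%.
Change = 4.08% − 4.77% = −0.69 pp.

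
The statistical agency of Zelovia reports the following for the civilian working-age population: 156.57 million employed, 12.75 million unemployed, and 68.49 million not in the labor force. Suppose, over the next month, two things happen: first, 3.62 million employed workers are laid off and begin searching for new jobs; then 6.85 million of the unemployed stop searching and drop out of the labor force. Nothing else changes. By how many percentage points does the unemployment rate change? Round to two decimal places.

The unemployment rate changes by −1.67 percentage points.

Initially, labor force = 156.57 + 12.75 = 169.32 million, so u = 12.75/169.32 = 7.53%.
After the first change, employed falls and unemployed rises by 3.62; labor force unchanged → E = 152.95, U = 16.37, labor force = 169.32 million.
After the second change, unemployed and labor force both fall by 6.85 → E = 152.95, U = 9.52, labor force = 162.47 million.
New unemployment rate = 9.52 / 162.47 = 5.86%.
Change = 5.86% − 7.53% = −1.67 percentage points.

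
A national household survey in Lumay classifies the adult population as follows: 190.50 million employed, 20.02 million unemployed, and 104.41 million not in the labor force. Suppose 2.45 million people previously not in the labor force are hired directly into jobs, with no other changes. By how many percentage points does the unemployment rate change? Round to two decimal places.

Initially, labor force = 190.50 + 20.02 = 210.52 million, so u = 20.02/210.52 = 9.51%.
After the change, employed and labor force both rise by 2.45; unemployed unchanged → E = 192.95, U = 20.02, labor force = 212.97 million.
New unemployment rate = 20.02 / 212.97 = 9.40%.
Change = 9.40% − 9.51% = −0.11 percentage points.

The unemployment rate changes by −0.11 percentage points.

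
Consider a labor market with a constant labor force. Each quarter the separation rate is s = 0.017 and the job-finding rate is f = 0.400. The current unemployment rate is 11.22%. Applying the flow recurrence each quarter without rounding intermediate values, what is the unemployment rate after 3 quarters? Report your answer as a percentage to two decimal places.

With a fixed labor force, u_{t+1} = u_t + s·(1−u_t) − f·u_t = u_t·(1−s−f) + s.
Here 1−s−f = 0.583 and s = 0.017.
u_1 = 0.112200 × 0.583 + 0.017 = 0.082413.
u_2 = 0.082413 × 0.583 + 0.017 = 0.065047.
u_3 = 0.065047 × 0.583 + 0.017 = 0.054922.

Unemployment rate after three quarters ≈ 5.49%.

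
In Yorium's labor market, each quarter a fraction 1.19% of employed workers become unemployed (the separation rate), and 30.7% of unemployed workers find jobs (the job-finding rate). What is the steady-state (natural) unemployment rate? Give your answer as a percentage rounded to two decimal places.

At steady state the flows balance: s·E = f·U, so U/(E+U) = s/(s+f).
u* = 1.19 / (1.19 + 30.7) = 1.19 / 31.89 = 3.73%.

Steady-state unemployment rate ≈ 3.73%.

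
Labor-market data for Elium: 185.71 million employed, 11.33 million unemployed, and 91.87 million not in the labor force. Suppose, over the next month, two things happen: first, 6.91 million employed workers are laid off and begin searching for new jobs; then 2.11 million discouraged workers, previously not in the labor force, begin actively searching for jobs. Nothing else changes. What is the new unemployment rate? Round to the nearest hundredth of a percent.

Initially, labor force = 185.71 + 11.33 = 197.04 million, so u = 11.33/197.04 = 5.75%.
After the first change, employed falls and unemployed rises by 6.91; labor force unchanged → E = 178.80, U = 18.24, labor force = 197.04 million.
After the second change, unemployed and labor force both rise by 2.11 → E = 178.80, U = 20.35, labor force = 199.15 million.
New unemployment rate = 20.35 / 199.15 = 10.22%.

New unemployment rate ≈ 10.22%.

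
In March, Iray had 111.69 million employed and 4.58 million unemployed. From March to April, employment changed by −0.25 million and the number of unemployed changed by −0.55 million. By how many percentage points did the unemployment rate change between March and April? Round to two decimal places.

The unemployment rate changed by −0.45 percentage points.

March: labor force = 111.69 + 4.58 = 116.27; u = 4.58/116.27 = 3.94%.
April: labor force = 111.44 + 4.03 = 115.47; u = 4.03/115.47 = 3.49%.
Change = 3.49% − 3.94% = −0.45 pp.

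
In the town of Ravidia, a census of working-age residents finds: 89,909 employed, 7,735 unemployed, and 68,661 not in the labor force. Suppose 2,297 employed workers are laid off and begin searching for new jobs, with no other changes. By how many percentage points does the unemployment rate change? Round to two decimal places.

Initially, labor force = 89,909 + 7,735 = 97,644, so u = 7,735/97,644 = 7.92%.
After the change, employed falls and unemployed rises by 2,297; labor force unchanged → E = 87,612, U = 10,032, labor force = 97,644.
New unemployment rate = 10,032 / 97,644 = 10.27%.
Change = 10.27% − 7.92% = +2.35 percentage points.

The unemployment rate changes by +2.35 percentage points.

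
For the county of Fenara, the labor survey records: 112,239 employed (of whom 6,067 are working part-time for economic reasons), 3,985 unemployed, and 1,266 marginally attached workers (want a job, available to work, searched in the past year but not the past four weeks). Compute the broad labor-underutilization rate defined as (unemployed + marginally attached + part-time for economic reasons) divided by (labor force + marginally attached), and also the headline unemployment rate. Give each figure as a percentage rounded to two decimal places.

Labor force = 112,239 + 3,985 = 116,224.
Numerator = 3,985 + 1,266 + 6,067 = 11,318.
Denominator = 116,224 + 1,266 = 117,490.
Broad rate = 11,318 / 117,490 = 9.63%.
Headline unemployment rate = 3,985 / 116,224 = 3.43%.

Broad underutilization rate ≈ 9.63%; headline unemployment rate ≈ 3.43%.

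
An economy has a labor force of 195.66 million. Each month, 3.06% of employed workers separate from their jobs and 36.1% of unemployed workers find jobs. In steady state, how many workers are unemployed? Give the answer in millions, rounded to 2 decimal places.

Steady-state unemployment rate u* = s/(s+f) = 3.06/(3.06+36.1) = 0.078141.
Unemployed = u* × labor force = 0.078141 × 195.66 ≈ 15.29 million.

About 15.29 million are unemployed in steady state.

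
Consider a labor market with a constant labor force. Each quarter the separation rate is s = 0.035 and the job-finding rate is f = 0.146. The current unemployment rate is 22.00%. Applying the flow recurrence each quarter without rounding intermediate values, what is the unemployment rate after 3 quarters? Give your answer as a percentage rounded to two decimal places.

With a fixed labor force, u_{t+1} = u_t + s·(1−u_t) − f·u_t = u_t·(1−s−f) + s.
Here 1−s−f = 0.819 and s = 0.035.
u_1 = 0.220000 × 0.819 + 0.035 = 0.215180.
u_2 = 0.215180 × 0.819 + 0.035 = 0.211232.
u_3 = 0.211232 × 0.819 + 0.035 = 0.207999.

Unemployment rate after three quarters ≈ 20.80%.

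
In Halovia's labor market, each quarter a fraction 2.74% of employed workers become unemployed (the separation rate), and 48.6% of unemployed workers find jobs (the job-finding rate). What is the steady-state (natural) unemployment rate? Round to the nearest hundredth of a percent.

Steady-state unemployment rate ≈ 5.34%.

At steady state the flows balance: s·E = f·U, so U/(E+U) = s/(s+f).
u* = 2.74 / (2.74 + 48.6) = 2.74 / 51.34 = 5.34%.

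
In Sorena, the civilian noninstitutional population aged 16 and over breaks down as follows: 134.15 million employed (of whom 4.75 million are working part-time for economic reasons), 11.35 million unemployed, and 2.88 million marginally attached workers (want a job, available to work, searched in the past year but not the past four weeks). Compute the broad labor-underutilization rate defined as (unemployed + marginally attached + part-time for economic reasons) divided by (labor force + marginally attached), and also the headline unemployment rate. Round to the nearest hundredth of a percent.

Broad underutilization rate ≈ 12.79%; headline unemployment rate ≈ 7.80%.

Labor force = 134.15 + 11.35 = 145.50 million.
Numerator = 11.35 + 2.88 + 4.75 = 18.98 million.
Denominator = 145.50 + 2.88 = 148.38 million.
Broad rate = 18.98 / 148.38 = 12.79%.
Headline unemployment rate = 11.35 / 145.50 = 7.80%.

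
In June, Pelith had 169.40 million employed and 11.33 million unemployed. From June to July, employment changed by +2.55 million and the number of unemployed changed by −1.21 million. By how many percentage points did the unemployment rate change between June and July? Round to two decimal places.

June: labor force = 169.40 + 11.33 = 180.73; u = 11.33/180.73 = 6.27%.
July: labor force = 171.95 + 10.12 = 182.07; u = 10.12/182.07 = 5.56%.
Change = 5.56% − 6.27% = −0.71 pp.

The unemployment rate changed by −0.71 percentage points.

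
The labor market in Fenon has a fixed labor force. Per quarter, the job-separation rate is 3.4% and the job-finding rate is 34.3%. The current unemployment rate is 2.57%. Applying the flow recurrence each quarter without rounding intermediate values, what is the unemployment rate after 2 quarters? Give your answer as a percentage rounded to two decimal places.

With a fixed labor force, u_{t+1} = u_t + s·(1−u_t) − f·u_t = u_t·(1−s−f) + s.
Here 1−s−f = 0.623 and s = 0.034.
u_1 = 0.025700 × 0.623 + 0.034 = 0.050011.
u_2 = 0.050011 × 0.623 + 0.034 = 0.065157.

Unemployment rate after two quarters ≈ 6.52%.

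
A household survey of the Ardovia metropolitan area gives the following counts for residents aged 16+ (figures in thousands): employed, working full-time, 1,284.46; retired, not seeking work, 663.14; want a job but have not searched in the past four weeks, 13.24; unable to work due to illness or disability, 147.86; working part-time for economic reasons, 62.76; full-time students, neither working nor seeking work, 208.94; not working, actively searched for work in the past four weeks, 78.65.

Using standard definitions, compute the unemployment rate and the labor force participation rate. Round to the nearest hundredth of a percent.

Employed = 1,284.46 + 62.76 = 1,347.22 thousand (anyone who worked, including part-time for economic reasons, counts as employed).
Unemployed = 78.65 thousand.
Labor force = 1,347.22 + 78.65 = 1,425.87 thousand.
Not in labor force = 663.14 + 13.24 + 147.86 + 208.94 = 1,033.18 thousand (those not working and not actively searching are outside the labor force — including those who want a job but have given up searching).
Civilian working-age population = 1,425.87 + 1,033.18 = 2,459.05 thousand.
Unemployment rate = 78.65 / 1,425.87 = 5.52%.
Labor force participation rate = 1,425.87 / 2,459.05 = 57.98%.

Unemployment rate ≈ 5.52%; labor force participation rate ≈ 57.98%.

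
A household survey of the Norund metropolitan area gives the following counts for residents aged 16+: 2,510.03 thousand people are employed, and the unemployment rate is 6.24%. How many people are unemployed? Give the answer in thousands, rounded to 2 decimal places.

Let U be the number unemployed. The labor force is E + U, and U/(E+U) = 0.0624.
So U = 0.0624 × 2,510.03 / (1 − 0.0624) = 156.6259 / 0.9376 ≈ 167.05 thousand.

About 167.05 thousand are unemployed.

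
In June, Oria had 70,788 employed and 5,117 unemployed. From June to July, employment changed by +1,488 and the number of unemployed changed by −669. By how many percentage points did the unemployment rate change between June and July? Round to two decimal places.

June: labor force = 70,788 + 5,117 = 75,905; u = 5,117/75,905 = 6.74%.
July: labor force = 72,276 + 4,448 = 76,724; u = 4,448/76,724 = 5.80%.
Change = 5.80% − 6.74% = −0.94 pp.

The unemployment rate changed by −0.94 percentage points.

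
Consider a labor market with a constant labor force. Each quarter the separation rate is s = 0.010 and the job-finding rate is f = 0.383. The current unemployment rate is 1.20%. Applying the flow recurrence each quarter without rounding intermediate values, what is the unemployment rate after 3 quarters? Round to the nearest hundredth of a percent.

Unemployment rate after three quarters ≈ 2.24%.

With a fixed labor force, u_{t+1} = u_t + s·(1−u_t) − f·u_t = u_t·(1−s−f) + s.
Here 1−s−f = 0.607 and s = 0.010.
u_1 = 0.012000 × 0.607 + 0.010 = 0.017284.
u_2 = 0.017284 × 0.607 + 0.010 = 0.020491.
u_3 = 0.020491 × 0.607 + 0.010 = 0.022438.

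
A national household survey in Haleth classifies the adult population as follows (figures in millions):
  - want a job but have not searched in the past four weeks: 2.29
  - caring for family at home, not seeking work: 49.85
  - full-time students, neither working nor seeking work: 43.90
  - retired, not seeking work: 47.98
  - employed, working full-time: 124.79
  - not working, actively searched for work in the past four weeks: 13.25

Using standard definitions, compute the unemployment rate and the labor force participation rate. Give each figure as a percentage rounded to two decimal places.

Unemployment rate ≈ 9.60%; labor force participation rate ≈ 48.94%.

Employed = 124.79 million.
Unemployed = 13.25 million.
Labor force = 124.79 + 13.25 = 138.04 million.
Not in labor force = 2.29 + 49.85 + 43.90 + 47.98 = 144.02 million (those not working and not actively searching are outside the labor force — including those who want a job but have given up searching).
Civilian working-age population = 138.04 + 144.02 = 282.06 million.
Unemployment rate = 13.25 / 138.04 = 9.60%.
Labor force participation rate = 138.04 / 282.06 = 48.94%.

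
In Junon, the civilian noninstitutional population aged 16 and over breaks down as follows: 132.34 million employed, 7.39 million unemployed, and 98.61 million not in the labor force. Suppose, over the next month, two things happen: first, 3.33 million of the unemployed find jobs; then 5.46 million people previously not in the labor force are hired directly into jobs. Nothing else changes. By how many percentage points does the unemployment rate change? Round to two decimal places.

Initially, labor force = 132.34 + 7.39 = 139.73 million, so u = 7.39/139.73 = 5.29%.
After the first change, unemployed falls and employed rises by 3.33; labor force unchanged → E = 135.67, U = 4.06, labor force = 139.73 million.
After the second change, employed and labor force both rise by 5.46; unemployed unchanged → E = 141.13, U = 4.06, labor force = 145.19 million.
New unemployment rate = 4.06 / 145.19 = 2.80%.
Change = 2.80% − 5.29% = −2.49 percentage points.

The unemployment rate changes by −2.49 percentage points.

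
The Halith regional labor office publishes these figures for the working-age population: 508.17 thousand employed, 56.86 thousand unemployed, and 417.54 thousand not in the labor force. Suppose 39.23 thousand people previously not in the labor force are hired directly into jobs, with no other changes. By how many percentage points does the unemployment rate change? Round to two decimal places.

Initially, labor force = 508.17 + 56.86 = 565.03 thousand, so u = 56.86/565.03 = 10.06%.
After the change, employed and labor force both rise by 39.23; unemployed unchanged → E = 547.40, U = 56.86, labor force = 604.26 thousand.
New unemployment rate = 56.86 / 604.26 = 9.41%.
Change = 9.41% − 10.06% = −0.65 percentage points.

The unemployment rate changes by −0.65 percentage points.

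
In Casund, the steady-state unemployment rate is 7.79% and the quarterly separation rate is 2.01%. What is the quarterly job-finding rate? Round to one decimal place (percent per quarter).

Job-finding rate ≈ 23.8% per quarter.

From u* = s/(s+f): f = s·(1−u)/u.
f = 2.01 × (1 − 0.0779) / 0.0779 = 1.8534 / 0.0779 ≈ 23.8% per quarter.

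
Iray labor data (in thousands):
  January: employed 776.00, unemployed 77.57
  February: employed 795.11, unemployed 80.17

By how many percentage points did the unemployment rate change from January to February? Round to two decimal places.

January: labor force = 776.00 + 77.57 = 853.57; u = 77.57/853.57 = 9.09%.
February: labor force = 795.11 + 80.17 = 875.28; u = 80.17/875.28 = 9.16%.
Change = 9.16% − 9.09% = +0.07 pp.

The unemployment rate changed by +0.07 percentage points.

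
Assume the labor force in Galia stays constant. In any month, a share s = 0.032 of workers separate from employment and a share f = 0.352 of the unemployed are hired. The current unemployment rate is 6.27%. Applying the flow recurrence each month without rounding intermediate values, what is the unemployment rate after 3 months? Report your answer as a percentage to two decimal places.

Unemployment rate after three months ≈ 7.85%.

With a fixed labor force, u_{t+1} = u_t + s·(1−u_t) − f·u_t = u_t·(1−s−f) + s.
Here 1−s−f = 0.616 and s = 0.032.
u_1 = 0.062700 × 0.616 + 0.032 = 0.070623.
u_2 = 0.070623 × 0.616 + 0.032 = 0.075504.
u_3 = 0.075504 × 0.616 + 0.032 = 0.078510.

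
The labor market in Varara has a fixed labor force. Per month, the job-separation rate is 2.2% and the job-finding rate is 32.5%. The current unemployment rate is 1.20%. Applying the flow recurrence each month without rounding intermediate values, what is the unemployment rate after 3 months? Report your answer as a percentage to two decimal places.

Unemployment rate after three months ≈ 4.91%.

With a fixed labor force, u_{t+1} = u_t + s·(1−u_t) − f·u_t = u_t·(1−s−f) + s.
Here 1−s−f = 0.653 and s = 0.022.
u_1 = 0.012000 × 0.653 + 0.022 = 0.029836.
u_2 = 0.029836 × 0.653 + 0.022 = 0.041483.
u_3 = 0.041483 × 0.653 + 0.022 = 0.049088.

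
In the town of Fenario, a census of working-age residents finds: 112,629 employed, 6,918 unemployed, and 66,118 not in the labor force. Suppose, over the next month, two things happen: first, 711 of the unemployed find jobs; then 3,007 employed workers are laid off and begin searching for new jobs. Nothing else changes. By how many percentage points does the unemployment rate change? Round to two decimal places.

The unemployment rate changes by +1.92 percentage points.

Initially, labor force = 112,629 + 6,918 = 119,547, so u = 6,918/119,547 = 5.79%.
After the first change, unemployed falls and employed rises by 711; labor force unchanged → E = 113,340, U = 6,207, labor force = 119,547.
After the second change, employed falls and unemployed rises by 3,007; labor force unchanged → E = 110,333, U = 9,214, labor force = 119,547.
New unemployment rate = 9,214 / 119,547 = 7.71%.
Change = 7.71% − 5.79% = +1.92 percentage points.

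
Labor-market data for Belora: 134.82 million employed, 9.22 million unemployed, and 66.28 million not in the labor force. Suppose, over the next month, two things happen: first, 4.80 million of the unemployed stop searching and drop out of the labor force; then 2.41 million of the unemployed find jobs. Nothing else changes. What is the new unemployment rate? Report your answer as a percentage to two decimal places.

Initially, labor force = 134.82 + 9.22 = 144.04 million, so u = 9.22/144.04 = 6.40%.
After the first change, unemployed and labor force both fall by 4.80 → E = 134.82, U = 4.42, labor force = 139.24 million.
After the second change, unemployed falls and employed rises by 2.41; labor force unchanged → E = 137.23, U = 2.01, labor force = 139.24 million.
New unemployment rate = 2.01 / 139.24 = 1.44%.

New unemployment rate ≈ 1.44%.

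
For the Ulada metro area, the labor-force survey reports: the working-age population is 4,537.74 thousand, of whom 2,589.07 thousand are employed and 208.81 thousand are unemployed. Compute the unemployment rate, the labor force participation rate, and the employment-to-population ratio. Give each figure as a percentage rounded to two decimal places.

Unemployment rate ≈ 7.46%; labor force participation rate ≈ 61.66%; employment-population ratio ≈ 57.06%.

Labor force = employed + unemployed = 2,589.07 + 208.81 = 2,797.88 thousand.
Unemployment rate = 208.81 / 2,797.88 = 7.46%.
Labor force participation rate = 2,797.88 / 4,537.74 = 61.66%.
Employment-population ratio = 2,589.07 / 4,537.74 = 57.06%.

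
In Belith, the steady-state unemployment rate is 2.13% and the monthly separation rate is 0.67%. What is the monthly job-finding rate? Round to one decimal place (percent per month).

Job-finding rate ≈ 30.8% per month.

From u* = s/(s+f): f = s·(1−u)/u.
f = 0.67 × (1 − 0.0213) / 0.0213 = 0.6557 / 0.0213 ≈ 30.8% per month.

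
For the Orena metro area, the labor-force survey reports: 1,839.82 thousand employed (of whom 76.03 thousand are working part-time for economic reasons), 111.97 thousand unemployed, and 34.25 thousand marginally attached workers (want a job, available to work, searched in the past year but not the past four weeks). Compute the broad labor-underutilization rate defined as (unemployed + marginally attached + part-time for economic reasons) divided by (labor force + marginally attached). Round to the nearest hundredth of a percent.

Labor force = 1,839.82 + 111.97 = 1,951.79 thousand.
Numerator = 111.97 + 34.25 + 76.03 = 222.25 thousand.
Denominator = 1,951.79 + 34.25 = 1,986.04 thousand.
Broad rate = 222.25 / 1,986.04 = 11.19%.

Broad underutilization rate ≈ 11.19%.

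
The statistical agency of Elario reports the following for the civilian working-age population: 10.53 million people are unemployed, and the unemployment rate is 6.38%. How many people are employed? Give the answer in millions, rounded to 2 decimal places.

Labor force = U / u = 10.53 / 0.0638 ≈ 165.05 million.
Employed = labor force − unemployed = 165.05 − 10.53 = 154.52 million.

About 154.52 million are employed.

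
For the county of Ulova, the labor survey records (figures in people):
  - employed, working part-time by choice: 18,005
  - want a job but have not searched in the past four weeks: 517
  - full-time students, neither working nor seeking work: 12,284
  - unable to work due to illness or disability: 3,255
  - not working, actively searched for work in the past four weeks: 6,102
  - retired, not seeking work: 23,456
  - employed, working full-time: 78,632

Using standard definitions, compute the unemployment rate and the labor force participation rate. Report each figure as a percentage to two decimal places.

Employed = 18,005 + 78,632 = 96,637.
Unemployed = 6,102.
Labor force = 96,637 + 6,102 = 102,739.
Not in labor force = 517 + 12,284 + 3,255 + 23,456 = 39,512 (those not working and not actively searching are outside the labor force — including those who want a job but have given up searching).
Civilian working-age population = 102,739 + 39,512 = 142,251.
Unemployment rate = 6,102 / 102,739 = 5.94%.
Labor force participation rate = 102,739 / 142,251 = 72.22%.

Unemployment rate ≈ 5.94%; labor force participation rate ≈ 72.22%.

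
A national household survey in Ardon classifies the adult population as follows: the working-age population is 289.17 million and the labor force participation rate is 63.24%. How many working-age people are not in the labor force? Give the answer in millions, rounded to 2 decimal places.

About 106.30 million are not in the labor force.

Share not in the labor force = 1 − 0.6324 = 0.3676.
Not in labor force = 0.3676 × 289.17 ≈ 106.30 million.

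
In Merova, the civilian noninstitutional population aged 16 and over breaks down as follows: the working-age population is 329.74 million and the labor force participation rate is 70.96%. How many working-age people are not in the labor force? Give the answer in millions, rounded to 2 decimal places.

Share not in the labor force = 1 − 0.7096 = 0.2904.
Not in labor force = 0.2904 × 329.74 ≈ 95.76 million.

About 95.76 million are not in the labor force.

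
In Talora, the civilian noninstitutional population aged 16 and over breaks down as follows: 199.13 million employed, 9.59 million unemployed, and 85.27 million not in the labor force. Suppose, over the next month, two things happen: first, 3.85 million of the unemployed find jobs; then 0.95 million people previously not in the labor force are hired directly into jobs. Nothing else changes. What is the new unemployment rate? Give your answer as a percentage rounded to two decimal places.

New unemployment rate ≈ 2.74%.

Initially, labor force = 199.13 + 9.59 = 208.72 million, so u = 9.59/208.72 = 4.59%.
After the first change, unemployed falls and employed rises by 3.85; labor force unchanged → E = 202.98, U = 5.74, labor force = 208.72 million.
After the second change, employed and labor force both rise by 0.95; unemployed unchanged → E = 203.93, U = 5.74, labor force = 209.67 million.
New unemployment rate = 5.74 / 209.67 = 2.74%.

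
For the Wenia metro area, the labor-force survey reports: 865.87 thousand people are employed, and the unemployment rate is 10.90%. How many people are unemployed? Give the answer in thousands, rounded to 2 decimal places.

About 105.93 thousand are unemployed.

Let U be the number unemployed. The labor force is E + U, and U/(E+U) = 0.1090.
So U = 0.1090 × 865.87 / (1 − 0.1090) = 94.3798 / 0.8910 ≈ 105.93 thousand.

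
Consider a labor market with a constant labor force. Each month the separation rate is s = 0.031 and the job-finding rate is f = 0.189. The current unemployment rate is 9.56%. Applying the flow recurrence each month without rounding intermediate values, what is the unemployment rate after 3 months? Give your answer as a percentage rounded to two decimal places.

With a fixed labor force, u_{t+1} = u_t + s·(1−u_t) − f·u_t = u_t·(1−s−f) + s.
Here 1−s−f = 0.780 and s = 0.031.
u_1 = 0.095600 × 0.780 + 0.031 = 0.105568.
u_2 = 0.105568 × 0.780 + 0.031 = 0.113343.
u_3 = 0.113343 × 0.780 + 0.031 = 0.119408.

Unemployment rate after three months ≈ 11.94%.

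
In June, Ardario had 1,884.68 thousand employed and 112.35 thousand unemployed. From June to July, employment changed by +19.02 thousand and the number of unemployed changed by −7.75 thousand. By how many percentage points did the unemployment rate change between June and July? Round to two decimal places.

The unemployment rate changed by −0.42 percentage points.

June: labor force = 1,884.68 + 112.35 = 1,997.03; u = 112.35/1,997.03 = 5.63%.
July: labor force = 1,903.70 + 104.60 = 2,008.30; u = 104.60/2,008.30 = 5.21%.
Change = 5.21% − 5.63% = −0.42 pp.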